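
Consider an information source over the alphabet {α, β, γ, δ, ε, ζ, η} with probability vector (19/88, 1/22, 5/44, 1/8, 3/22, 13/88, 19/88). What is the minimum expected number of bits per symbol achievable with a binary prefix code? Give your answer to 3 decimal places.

Repeatedly combine the two least-probable nodes; the expected code length is the sum of the merged weights.
merge 1/22 + 5/44 → 7/44
merge 1/8 + 3/22 → 23/88
merge 13/88 + 7/44 → 27/88
merge 19/88 + 19/88 → 19/44
merge 23/88 + 27/88 → 25/44
merge 19/44 + 25/44 → 1
L = 7/44 + 23/88 + 27/88 + 19/44 + 25/44 + 1 = 30/11 ≈ 2.727 bits/symbol.

2.727 bits/symbol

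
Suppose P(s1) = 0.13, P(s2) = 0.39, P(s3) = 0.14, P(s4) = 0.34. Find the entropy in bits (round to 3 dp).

1.839 bits

H = −Σ pᵢ log₂ pᵢ.
−0.13·log₂(0.13) = 0.3826
−0.39·log₂(0.39) = 0.5298
−0.14·log₂(0.14) = 0.3971
−0.34·log₂(0.34) = 0.5292
Sum ≈ 1.8387 → 1.839 bits.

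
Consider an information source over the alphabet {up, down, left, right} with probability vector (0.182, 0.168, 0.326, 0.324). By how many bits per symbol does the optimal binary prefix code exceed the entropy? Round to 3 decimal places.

0.066 bits

Entropy H = −Σ p log₂ p ≈ 1.9337 bits.
Huffman merges: 21/125+91/500→7/20; 81/250+163/500→13/20; 7/20+13/20→1. L = 2 ≈ 2.0000.
L − H = 2.0000 − 1.9337 = 0.066 bits.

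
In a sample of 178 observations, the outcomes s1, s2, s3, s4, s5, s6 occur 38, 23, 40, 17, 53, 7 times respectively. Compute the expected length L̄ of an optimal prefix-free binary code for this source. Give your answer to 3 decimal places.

2.399 bits/symbol

Probabilities are the counts divided by 178.
Repeatedly combine the two least-probable nodes; the expected code length is the sum of the merged weights.
merge 7/178 + 17/178 → 12/89
merge 23/178 + 12/89 → 47/178
merge 19/89 + 20/89 → 39/89
merge 47/178 + 53/178 → 50/89
merge 39/89 + 50/89 → 1
L = 12/89 + 47/178 + 39/89 + 50/89 + 1 = 427/178 ≈ 2.399 bits/symbol.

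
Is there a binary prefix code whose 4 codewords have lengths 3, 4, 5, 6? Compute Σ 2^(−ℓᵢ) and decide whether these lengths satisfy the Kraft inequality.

With common denominator 2^6 = 64: Σ 2^(−ℓᵢ) = 8/64 + 4/64 + 2/64 + 1/64 = 15/64 = 0.234375.
Kraft's inequality requires Σ ≤ 1; here Σ = 0.234375 ≤ 1, so such a prefix code exists.

0.234375; yes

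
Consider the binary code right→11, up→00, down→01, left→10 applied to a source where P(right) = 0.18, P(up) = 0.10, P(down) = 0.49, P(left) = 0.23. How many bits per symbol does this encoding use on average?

2 bits/symbol

L̄ = Σ pᵢ·ℓᵢ = 0.18·2 + 0.10·2 + 0.49·2 + 0.23·2 = 2 bits/symbol.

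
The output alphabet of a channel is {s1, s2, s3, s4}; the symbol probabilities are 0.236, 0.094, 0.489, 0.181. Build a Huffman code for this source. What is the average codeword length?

1.786 bits/symbol

Repeatedly combine the two least-probable nodes; the expected code length is the sum of the merged weights.
merge 47/500 + 181/1000 → 11/40
merge 59/250 + 11/40 → 511/1000
merge 489/1000 + 511/1000 → 1
L = 11/40 + 511/1000 + 1 = 893/500 = 1.786 bits/symbol.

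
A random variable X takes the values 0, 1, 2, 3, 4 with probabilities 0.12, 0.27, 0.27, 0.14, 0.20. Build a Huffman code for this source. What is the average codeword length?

2.26 bits/symbol

Repeatedly combine the two least-probable nodes; the expected code length is the sum of the merged weights.
merge 3/25 + 7/50 → 13/50
merge 1/5 + 13/50 → 23/50
merge 27/100 + 27/100 → 27/50
merge 23/50 + 27/50 → 1
L = 13/50 + 23/50 + 27/50 + 1 = 113/50 = 2.26 bits/symbol.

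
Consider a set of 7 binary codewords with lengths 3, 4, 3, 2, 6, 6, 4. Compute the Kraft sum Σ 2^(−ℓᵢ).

0.65625

With common denominator 2^6 = 64: Σ 2^(−ℓᵢ) = 8/64 + 4/64 + 8/64 + 16/64 + 1/64 + 1/64 + 4/64 = 42/64 = 0.65625.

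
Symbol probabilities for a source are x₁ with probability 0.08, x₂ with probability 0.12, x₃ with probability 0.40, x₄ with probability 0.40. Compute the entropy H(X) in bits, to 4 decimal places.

1.7161 bits

H = −Σ pᵢ log₂ pᵢ.
−0.08·log₂(0.08) = 0.2915
−0.12·log₂(0.12) = 0.3671
−0.40·log₂(0.40) = 0.5288
−0.40·log₂(0.40) = 0.5288
Sum ≈ 1.7161 → 1.7161 bits.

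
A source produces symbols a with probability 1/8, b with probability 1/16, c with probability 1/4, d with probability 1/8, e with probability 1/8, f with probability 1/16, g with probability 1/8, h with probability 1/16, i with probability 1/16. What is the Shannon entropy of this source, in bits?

3 bits

Each probability is a power of 1/2, so log₂(1/p) is an integer.
H = Σ p·log₂(1/p) = 1/8·3 + 1/16·4 + 1/4·2 + 1/8·3 + 1/8·3 + 1/16·4 + 1/8·3 + 1/16·4 + 1/16·4 = 3 bits.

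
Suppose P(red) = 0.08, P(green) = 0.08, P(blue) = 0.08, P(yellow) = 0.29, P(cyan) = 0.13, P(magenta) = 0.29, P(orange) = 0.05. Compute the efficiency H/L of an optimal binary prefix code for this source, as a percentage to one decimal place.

Entropy H = −Σ p log₂ p ≈ 2.5091 bits.
Huffman merges: 1/20+2/25→13/100; 2/25+2/25→4/25; 13/100+13/100→13/50; 4/25+13/50→21/50; 29/100+29/100→29/50; 21/50+29/50→1. L = 51/20 ≈ 2.5500.
Efficiency = H/L = 2.5091/2.5500 = 98.4%.

98.4%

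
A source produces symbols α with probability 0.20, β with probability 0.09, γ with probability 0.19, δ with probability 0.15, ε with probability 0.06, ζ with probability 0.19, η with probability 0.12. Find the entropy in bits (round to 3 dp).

H = −Σ pᵢ log₂ pᵢ.
−0.20·log₂(0.20) = 0.4644
−0.09·log₂(0.09) = 0.3127
−0.19·log₂(0.19) = 0.4552
−0.15·log₂(0.15) = 0.4105
−0.06·log₂(0.06) = 0.2435
−0.19·log₂(0.19) = 0.4552
−0.12·log₂(0.12) = 0.3671
Sum ≈ 2.7086 → 2.709 bits.

2.709 bits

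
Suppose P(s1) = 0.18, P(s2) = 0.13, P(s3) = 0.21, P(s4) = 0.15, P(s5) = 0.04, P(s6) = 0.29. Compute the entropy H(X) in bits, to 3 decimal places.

2.415 bits

H = −Σ pᵢ log₂ pᵢ.
−0.18·log₂(0.18) = 0.4453
−0.13·log₂(0.13) = 0.3826
−0.21·log₂(0.21) = 0.4728
−0.15·log₂(0.15) = 0.4105
−0.04·log₂(0.04) = 0.1858
−0.29·log₂(0.29) = 0.5179
Sum ≈ 2.4150 → 2.415 bits.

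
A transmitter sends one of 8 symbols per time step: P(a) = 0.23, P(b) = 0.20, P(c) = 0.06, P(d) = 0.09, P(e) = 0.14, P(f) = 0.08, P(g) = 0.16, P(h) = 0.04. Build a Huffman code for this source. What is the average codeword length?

2.84 bits/symbol

Repeatedly combine the two least-probable nodes; the expected code length is the sum of the merged weights.
merge 1/25 + 3/50 → 1/10
merge 2/25 + 9/100 → 17/100
merge 1/10 + 7/50 → 6/25
merge 4/25 + 17/100 → 33/100
merge 1/5 + 23/100 → 43/100
merge 6/25 + 33/100 → 57/100
merge 43/100 + 57/100 → 1
L = 1/10 + 17/100 + 6/25 + 33/100 + 43/100 + 57/100 + 1 = 71/25 = 2.84 bits/symbol.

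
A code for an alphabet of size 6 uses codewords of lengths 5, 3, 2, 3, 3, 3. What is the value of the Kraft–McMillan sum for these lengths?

With common denominator 2^5 = 32: Σ 2^(−ℓᵢ) = 1/32 + 4/32 + 8/32 + 4/32 + 4/32 + 4/32 = 25/32 = 0.78125.

0.78125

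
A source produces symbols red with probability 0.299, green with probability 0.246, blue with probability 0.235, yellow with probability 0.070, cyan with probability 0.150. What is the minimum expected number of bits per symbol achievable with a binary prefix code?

Repeatedly combine the two least-probable nodes; the expected code length is the sum of the merged weights.
merge 7/100 + 3/20 → 11/50
merge 11/50 + 47/200 → 91/200
merge 123/500 + 299/1000 → 109/200
merge 91/200 + 109/200 → 1
L = 11/50 + 91/200 + 109/200 + 1 = 111/50 = 2.22 bits/symbol.

2.22 bits/symbol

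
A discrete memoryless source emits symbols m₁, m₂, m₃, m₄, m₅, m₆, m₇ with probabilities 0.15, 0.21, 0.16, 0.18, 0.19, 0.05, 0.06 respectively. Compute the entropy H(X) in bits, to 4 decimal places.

2.6665 bits

H = −Σ pᵢ log₂ pᵢ.
−0.15·log₂(0.15) = 0.4105
−0.21·log₂(0.21) = 0.4728
−0.16·log₂(0.16) = 0.4230
−0.18·log₂(0.18) = 0.4453
−0.19·log₂(0.19) = 0.4552
−0.05·log₂(0.05) = 0.2161
−0.06·log₂(0.06) = 0.2435
Sum ≈ 2.6665 → 2.6665 bits.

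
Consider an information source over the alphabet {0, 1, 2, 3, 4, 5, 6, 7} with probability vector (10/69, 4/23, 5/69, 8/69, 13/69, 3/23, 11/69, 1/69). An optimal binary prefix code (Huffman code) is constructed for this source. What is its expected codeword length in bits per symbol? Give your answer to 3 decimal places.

2.899 bits/symbol

Repeatedly combine the two least-probable nodes; the expected code length is the sum of the merged weights.
merge 1/69 + 5/69 → 2/23
merge 2/23 + 8/69 → 14/69
merge 3/23 + 10/69 → 19/69
merge 11/69 + 4/23 → 1/3
merge 13/69 + 14/69 → 9/23
merge 19/69 + 1/3 → 14/23
merge 9/23 + 14/23 → 1
L = 2/23 + 14/69 + 19/69 + 1/3 + 9/23 + 14/23 + 1 = 200/69 ≈ 2.899 bits/symbol.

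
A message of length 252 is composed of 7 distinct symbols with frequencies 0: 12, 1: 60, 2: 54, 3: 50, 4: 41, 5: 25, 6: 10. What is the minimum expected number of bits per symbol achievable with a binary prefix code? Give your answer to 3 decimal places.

2.623 bits/symbol

Probabilities are the counts divided by 252.
Repeatedly combine the two least-probable nodes; the expected code length is the sum of the merged weights.
merge 5/126 + 1/21 → 11/126
merge 11/126 + 25/252 → 47/252
merge 41/252 + 47/252 → 22/63
merge 25/126 + 3/14 → 26/63
merge 5/21 + 22/63 → 37/63
merge 26/63 + 37/63 → 1
L = 11/126 + 47/252 + 22/63 + 26/63 + 37/63 + 1 = 661/252 ≈ 2.623 bits/symbol.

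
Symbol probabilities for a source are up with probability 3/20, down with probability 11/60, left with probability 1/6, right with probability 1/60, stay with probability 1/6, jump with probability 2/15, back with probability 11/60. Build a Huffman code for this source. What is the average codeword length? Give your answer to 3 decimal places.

2.783 bits/symbol

Repeatedly combine the two least-probable nodes; the expected code length is the sum of the merged weights.
merge 1/60 + 2/15 → 3/20
merge 3/20 + 3/20 → 3/10
merge 1/6 + 1/6 → 1/3
merge 11/60 + 11/60 → 11/30
merge 3/10 + 1/3 → 19/30
merge 11/30 + 19/30 → 1
L = 3/20 + 3/10 + 1/3 + 11/30 + 19/30 + 1 = 167/60 ≈ 2.783 bits/symbol.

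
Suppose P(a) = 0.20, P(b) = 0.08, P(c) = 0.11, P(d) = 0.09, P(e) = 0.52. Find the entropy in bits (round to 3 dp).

H = −Σ pᵢ log₂ pᵢ.
−0.20·log₂(0.20) = 0.4644
−0.08·log₂(0.08) = 0.2915
−0.11·log₂(0.11) = 0.3503
−0.09·log₂(0.09) = 0.3127
−0.52·log₂(0.52) = 0.4906
Sum ≈ 1.9094 → 1.909 bits.

1.909 bits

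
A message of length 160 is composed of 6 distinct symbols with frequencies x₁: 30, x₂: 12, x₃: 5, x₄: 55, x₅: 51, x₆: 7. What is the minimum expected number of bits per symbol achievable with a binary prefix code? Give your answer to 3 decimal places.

Probabilities are the counts divided by 160.
Repeatedly combine the two least-probable nodes; the expected code length is the sum of the merged weights.
merge 1/32 + 7/160 → 3/40
merge 3/40 + 3/40 → 3/20
merge 3/20 + 3/16 → 27/80
merge 51/160 + 27/80 → 21/32
merge 11/32 + 21/32 → 1
L = 3/40 + 3/20 + 27/80 + 21/32 + 1 = 71/32 ≈ 2.219 bits/symbol.

2.219 bits/symbol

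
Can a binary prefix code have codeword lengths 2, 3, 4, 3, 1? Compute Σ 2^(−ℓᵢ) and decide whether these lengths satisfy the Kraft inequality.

With common denominator 2^4 = 16: Σ 2^(−ℓᵢ) = 4/16 + 2/16 + 1/16 + 2/16 + 8/16 = 17/16 = 1.0625.
Kraft's inequality requires Σ ≤ 1; here Σ = 1.0625 > 1, so no such prefix code exists.

1.0625; no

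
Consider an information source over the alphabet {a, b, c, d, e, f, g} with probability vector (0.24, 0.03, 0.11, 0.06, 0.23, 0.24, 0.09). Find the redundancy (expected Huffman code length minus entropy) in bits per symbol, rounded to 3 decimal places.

Entropy H = −Σ p log₂ p ≈ 2.5342 bits.
Huffman merges: 3/100+3/50→9/100; 9/100+9/100→9/50; 11/100+9/50→29/100; 23/100+6/25→47/100; 6/25+29/100→53/100; 47/100+53/100→1. L = 64/25 ≈ 2.5600.
L − H = 2.5600 − 2.5342 = 0.026 bits.

0.026 bits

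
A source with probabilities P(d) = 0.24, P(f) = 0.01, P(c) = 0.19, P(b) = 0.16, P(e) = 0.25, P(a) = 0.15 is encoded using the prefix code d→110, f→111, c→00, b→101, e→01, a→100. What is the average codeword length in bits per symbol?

L̄ = Σ pᵢ·ℓᵢ = 0.24·3 + 0.01·3 + 0.19·2 + 0.16·3 + 0.25·2 + 0.15·3 = 2.56 bits/symbol.

2.56 bits/symbol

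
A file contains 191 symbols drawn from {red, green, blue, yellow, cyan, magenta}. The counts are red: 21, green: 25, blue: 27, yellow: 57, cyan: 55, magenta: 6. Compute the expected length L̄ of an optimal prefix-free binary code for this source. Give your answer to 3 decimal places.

2.414 bits/symbol

Probabilities are the counts divided by 191.
Repeatedly combine the two least-probable nodes; the expected code length is the sum of the merged weights.
merge 6/191 + 21/191 → 27/191
merge 25/191 + 27/191 → 52/191
merge 27/191 + 52/191 → 79/191
merge 55/191 + 57/191 → 112/191
merge 79/191 + 112/191 → 1
L = 27/191 + 52/191 + 79/191 + 112/191 + 1 = 461/191 ≈ 2.414 bits/symbol.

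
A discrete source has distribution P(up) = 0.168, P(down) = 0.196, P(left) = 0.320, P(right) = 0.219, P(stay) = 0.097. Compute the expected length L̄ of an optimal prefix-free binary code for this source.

Repeatedly combine the two least-probable nodes; the expected code length is the sum of the merged weights.
merge 97/1000 + 21/125 → 53/200
merge 49/250 + 219/1000 → 83/200
merge 53/200 + 8/25 → 117/200
merge 83/200 + 117/200 → 1
L = 53/200 + 83/200 + 117/200 + 1 = 453/200 = 2.265 bits/symbol.

2.265 bits/symbol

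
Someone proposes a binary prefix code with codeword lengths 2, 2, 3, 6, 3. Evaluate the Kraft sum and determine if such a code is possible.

0.765625; yes

With common denominator 2^6 = 64: Σ 2^(−ℓᵢ) = 16/64 + 16/64 + 8/64 + 1/64 + 8/64 = 49/64 = 0.765625.
Kraft's inequality requires Σ ≤ 1; here Σ = 0.765625 ≤ 1, so such a prefix code exists.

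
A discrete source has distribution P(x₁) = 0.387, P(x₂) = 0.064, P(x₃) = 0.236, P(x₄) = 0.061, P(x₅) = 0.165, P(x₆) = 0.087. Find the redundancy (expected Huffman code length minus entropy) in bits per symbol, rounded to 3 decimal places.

Entropy H = −Σ p log₂ p ≈ 2.2570 bits.
Huffman merges: 61/1000+8/125→1/8; 87/1000+1/8→53/250; 33/200+53/250→377/1000; 59/250+377/1000→613/1000; 387/1000+613/1000→1. L = 2327/1000 ≈ 2.3270.
L − H = 2.3270 − 2.2570 = 0.070 bits.

0.070 bits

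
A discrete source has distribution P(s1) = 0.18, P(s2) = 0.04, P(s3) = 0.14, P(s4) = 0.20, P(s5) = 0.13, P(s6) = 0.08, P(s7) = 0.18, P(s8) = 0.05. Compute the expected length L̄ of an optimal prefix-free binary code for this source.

2.88 bits/symbol

Repeatedly combine the two least-probable nodes; the expected code length is the sum of the merged weights.
merge 1/25 + 1/20 → 9/100
merge 2/25 + 9/100 → 17/100
merge 13/100 + 7/50 → 27/100
merge 17/100 + 9/50 → 7/20
merge 9/50 + 1/5 → 19/50
merge 27/100 + 7/20 → 31/50
merge 19/50 + 31/50 → 1
L = 9/100 + 17/100 + 27/100 + 7/20 + 19/50 + 31/50 + 1 = 72/25 = 2.88 bits/symbol.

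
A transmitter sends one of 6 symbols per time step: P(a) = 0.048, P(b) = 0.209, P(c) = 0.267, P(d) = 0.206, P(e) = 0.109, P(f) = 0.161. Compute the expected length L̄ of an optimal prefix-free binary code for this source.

Repeatedly combine the two least-probable nodes; the expected code length is the sum of the merged weights.
merge 6/125 + 109/1000 → 157/1000
merge 157/1000 + 161/1000 → 159/500
merge 103/500 + 209/1000 → 83/200
merge 267/1000 + 159/500 → 117/200
merge 83/200 + 117/200 → 1
L = 157/1000 + 159/500 + 83/200 + 117/200 + 1 = 99/40 = 2.475 bits/symbol.

2.475 bits/symbol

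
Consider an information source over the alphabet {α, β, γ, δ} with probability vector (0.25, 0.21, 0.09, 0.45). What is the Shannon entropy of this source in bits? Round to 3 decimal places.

1.804 bits

H = −Σ pᵢ log₂ pᵢ.
−0.25·log₂(0.25) = 0.5000
−0.21·log₂(0.21) = 0.4728
−0.09·log₂(0.09) = 0.3127
−0.45·log₂(0.45) = 0.5184
Sum ≈ 1.8039 → 1.804 bits.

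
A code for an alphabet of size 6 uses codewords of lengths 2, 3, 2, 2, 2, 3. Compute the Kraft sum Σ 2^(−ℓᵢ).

With common denominator 2^3 = 8: Σ 2^(−ℓᵢ) = 2/8 + 1/8 + 2/8 + 2/8 + 2/8 + 1/8 = 10/8 = 1.25.

1.25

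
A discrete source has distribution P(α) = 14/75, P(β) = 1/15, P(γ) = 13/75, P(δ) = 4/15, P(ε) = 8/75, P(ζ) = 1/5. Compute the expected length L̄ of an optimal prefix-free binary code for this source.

2.52 bits/symbol

Repeatedly combine the two least-probable nodes; the expected code length is the sum of the merged weights.
merge 1/15 + 8/75 → 13/75
merge 13/75 + 13/75 → 26/75
merge 14/75 + 1/5 → 29/75
merge 4/15 + 26/75 → 46/75
merge 29/75 + 46/75 → 1
L = 13/75 + 26/75 + 29/75 + 46/75 + 1 = 63/25 = 2.52 bits/symbol.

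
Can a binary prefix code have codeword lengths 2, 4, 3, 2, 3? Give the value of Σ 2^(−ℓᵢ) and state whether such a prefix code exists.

0.8125; yes

With common denominator 2^4 = 16: Σ 2^(−ℓᵢ) = 4/16 + 1/16 + 2/16 + 4/16 + 2/16 = 13/16 = 0.8125.
Kraft's inequality requires Σ ≤ 1; here Σ = 0.8125 ≤ 1, so such a prefix code exists.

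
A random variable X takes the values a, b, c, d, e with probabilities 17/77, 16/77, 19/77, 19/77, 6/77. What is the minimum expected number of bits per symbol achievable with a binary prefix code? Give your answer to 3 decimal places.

Repeatedly combine the two least-probable nodes; the expected code length is the sum of the merged weights.
merge 6/77 + 16/77 → 2/7
merge 17/77 + 19/77 → 36/77
merge 19/77 + 2/7 → 41/77
merge 36/77 + 41/77 → 1
L = 2/7 + 36/77 + 41/77 + 1 = 16/7 ≈ 2.286 bits/symbol.

2.286 bits/symbol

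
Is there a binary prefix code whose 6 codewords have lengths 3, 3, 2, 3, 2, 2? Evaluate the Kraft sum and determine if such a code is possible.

1.125; no

With common denominator 2^3 = 8: Σ 2^(−ℓᵢ) = 1/8 + 1/8 + 2/8 + 1/8 + 2/8 + 2/8 = 9/8 = 1.125.
Kraft's inequality requires Σ ≤ 1; here Σ = 1.125 > 1, so no such prefix code exists.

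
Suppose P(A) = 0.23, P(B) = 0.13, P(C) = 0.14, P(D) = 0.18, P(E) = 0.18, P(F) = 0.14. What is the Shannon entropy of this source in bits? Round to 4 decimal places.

H = −Σ pᵢ log₂ pᵢ.
−0.23·log₂(0.23) = 0.4877
−0.13·log₂(0.13) = 0.3826
−0.14·log₂(0.14) = 0.3971
−0.18·log₂(0.18) = 0.4453
−0.18·log₂(0.18) = 0.4453
−0.14·log₂(0.14) = 0.3971
Sum ≈ 2.5551 → 2.5551 bits.

2.5551 bits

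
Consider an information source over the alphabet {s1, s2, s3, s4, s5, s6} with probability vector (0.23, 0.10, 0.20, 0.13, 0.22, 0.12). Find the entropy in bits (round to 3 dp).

2.515 bits

H = −Σ pᵢ log₂ pᵢ.
−0.23·log₂(0.23) = 0.4877
−0.10·log₂(0.10) = 0.3322
−0.20·log₂(0.20) = 0.4644
−0.13·log₂(0.13) = 0.3826
−0.22·log₂(0.22) = 0.4806
−0.12·log₂(0.12) = 0.3671
Sum ≈ 2.5145 → 2.515 bits.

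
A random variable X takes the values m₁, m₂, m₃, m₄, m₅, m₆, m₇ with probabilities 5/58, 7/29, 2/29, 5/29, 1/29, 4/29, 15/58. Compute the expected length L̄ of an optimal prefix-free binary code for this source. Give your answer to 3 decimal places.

2.603 bits/symbol

Repeatedly combine the two least-probable nodes; the expected code length is the sum of the merged weights.
merge 1/29 + 2/29 → 3/29
merge 5/58 + 3/29 → 11/58
merge 4/29 + 5/29 → 9/29
merge 11/58 + 7/29 → 25/58
merge 15/58 + 9/29 → 33/58
merge 25/58 + 33/58 → 1
L = 3/29 + 11/58 + 9/29 + 25/58 + 33/58 + 1 = 151/58 ≈ 2.603 bits/symbol.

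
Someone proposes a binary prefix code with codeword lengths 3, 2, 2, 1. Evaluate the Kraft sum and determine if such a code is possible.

1.125; no

With common denominator 2^3 = 8: Σ 2^(−ℓᵢ) = 1/8 + 2/8 + 2/8 + 4/8 = 9/8 = 1.125.
Kraft's inequality requires Σ ≤ 1; here Σ = 1.125 > 1, so no such prefix code exists.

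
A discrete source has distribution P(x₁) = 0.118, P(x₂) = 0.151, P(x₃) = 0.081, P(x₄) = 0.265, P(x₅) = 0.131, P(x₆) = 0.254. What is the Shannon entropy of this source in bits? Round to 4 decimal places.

H = −Σ pᵢ log₂ pᵢ.
−0.118·log₂(0.118) = 0.3638
−0.151·log₂(0.151) = 0.4118
−0.081·log₂(0.081) = 0.2937
−0.265·log₂(0.265) = 0.5077
−0.131·log₂(0.131) = 0.3841
−0.254·log₂(0.254) = 0.5022
Sum ≈ 2.4634 → 2.4634 bits.

2.4634 bits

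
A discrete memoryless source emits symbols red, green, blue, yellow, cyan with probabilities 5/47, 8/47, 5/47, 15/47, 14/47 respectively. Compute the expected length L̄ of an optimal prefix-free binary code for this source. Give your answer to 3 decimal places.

Repeatedly combine the two least-probable nodes; the expected code length is the sum of the merged weights.
merge 5/47 + 5/47 → 10/47
merge 8/47 + 10/47 → 18/47
merge 14/47 + 15/47 → 29/47
merge 18/47 + 29/47 → 1
L = 10/47 + 18/47 + 29/47 + 1 = 104/47 ≈ 2.213 bits/symbol.

2.213 bits/symbol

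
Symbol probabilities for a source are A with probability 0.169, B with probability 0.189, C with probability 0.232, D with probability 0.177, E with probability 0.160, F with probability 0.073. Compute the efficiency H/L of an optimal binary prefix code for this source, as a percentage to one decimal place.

Entropy H = −Σ p log₂ p ≈ 2.5176 bits.
Huffman merges: 73/1000+4/25→233/1000; 169/1000+177/1000→173/500; 189/1000+29/125→421/1000; 233/1000+173/500→579/1000; 421/1000+579/1000→1. L = 2579/1000 ≈ 2.5790.
Efficiency = H/L = 2.5176/2.5790 = 97.6%.

97.6%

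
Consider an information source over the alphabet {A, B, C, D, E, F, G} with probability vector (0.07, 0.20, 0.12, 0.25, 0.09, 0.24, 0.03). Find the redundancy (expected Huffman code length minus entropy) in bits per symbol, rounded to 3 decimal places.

0.041 bits

Entropy H = −Σ p log₂ p ≈ 2.5586 bits.
Huffman merges: 3/100+7/100→1/10; 9/100+1/10→19/100; 3/25+19/100→31/100; 1/5+6/25→11/25; 1/4+31/100→14/25; 11/25+14/25→1. L = 13/5 ≈ 2.6000.
L − H = 2.6000 − 2.5586 = 0.041 bits.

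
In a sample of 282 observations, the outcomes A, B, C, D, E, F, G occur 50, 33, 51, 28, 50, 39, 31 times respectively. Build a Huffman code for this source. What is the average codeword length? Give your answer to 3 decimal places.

Probabilities are the counts divided by 282.
Repeatedly combine the two least-probable nodes; the expected code length is the sum of the merged weights.
merge 14/141 + 31/282 → 59/282
merge 11/94 + 13/94 → 12/47
merge 25/141 + 25/141 → 50/141
merge 17/94 + 59/282 → 55/141
merge 12/47 + 50/141 → 86/141
merge 55/141 + 86/141 → 1
L = 59/282 + 12/47 + 50/141 + 55/141 + 86/141 + 1 = 265/94 ≈ 2.819 bits/symbol.

2.819 bits/symbol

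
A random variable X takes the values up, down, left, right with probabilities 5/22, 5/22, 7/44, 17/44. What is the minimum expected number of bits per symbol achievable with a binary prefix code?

2 bits/symbol

Repeatedly combine the two least-probable nodes; the expected code length is the sum of the merged weights.
merge 7/44 + 5/22 → 17/44
merge 5/22 + 17/44 → 27/44
merge 17/44 + 27/44 → 1
L = 17/44 + 27/44 + 1 = 2 bits/symbol.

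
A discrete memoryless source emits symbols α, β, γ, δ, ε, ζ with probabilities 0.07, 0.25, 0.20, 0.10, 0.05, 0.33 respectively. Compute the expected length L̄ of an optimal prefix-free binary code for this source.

2.34 bits/symbol

Repeatedly combine the two least-probable nodes; the expected code length is the sum of the merged weights.
merge 1/20 + 7/100 → 3/25
merge 1/10 + 3/25 → 11/50
merge 1/5 + 11/50 → 21/50
merge 1/4 + 33/100 → 29/50
merge 21/50 + 29/50 → 1
L = 3/25 + 11/50 + 21/50 + 29/50 + 1 = 117/50 = 2.34 bits/symbol.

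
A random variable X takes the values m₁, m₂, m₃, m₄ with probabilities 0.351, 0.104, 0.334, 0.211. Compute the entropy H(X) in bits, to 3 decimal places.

H = −Σ pᵢ log₂ pᵢ.
−0.351·log₂(0.351) = 0.5302
−0.104·log₂(0.104) = 0.3396
−0.334·log₂(0.334) = 0.5284
−0.211·log₂(0.211) = 0.4736
Sum ≈ 1.8718 → 1.872 bits.

1.872 bits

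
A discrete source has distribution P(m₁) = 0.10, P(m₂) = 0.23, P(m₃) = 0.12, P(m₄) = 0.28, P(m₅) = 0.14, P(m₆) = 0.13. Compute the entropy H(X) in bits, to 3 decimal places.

H = −Σ pᵢ log₂ pᵢ.
−0.10·log₂(0.10) = 0.3322
−0.23·log₂(0.23) = 0.4877
−0.12·log₂(0.12) = 0.3671
−0.28·log₂(0.28) = 0.5142
−0.14·log₂(0.14) = 0.3971
−0.13·log₂(0.13) = 0.3826
Sum ≈ 2.4809 → 2.481 bits.

2.481 bits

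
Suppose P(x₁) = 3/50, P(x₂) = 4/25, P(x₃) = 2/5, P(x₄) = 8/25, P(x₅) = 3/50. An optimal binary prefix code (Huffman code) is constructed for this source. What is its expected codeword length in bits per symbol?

Repeatedly combine the two least-probable nodes; the expected code length is the sum of the merged weights.
merge 3/50 + 3/50 → 3/25
merge 3/25 + 4/25 → 7/25
merge 7/25 + 8/25 → 3/5
merge 2/5 + 3/5 → 1
L = 3/25 + 7/25 + 3/5 + 1 = 2 bits/symbol.

2 bits/symbol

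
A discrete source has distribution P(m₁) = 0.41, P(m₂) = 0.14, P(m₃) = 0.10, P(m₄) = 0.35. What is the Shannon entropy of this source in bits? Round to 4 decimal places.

H = −Σ pᵢ log₂ pᵢ.
−0.41·log₂(0.41) = 0.5274
−0.14·log₂(0.14) = 0.3971
−0.10·log₂(0.10) = 0.3322
−0.35·log₂(0.35) = 0.5301
Sum ≈ 1.7868 → 1.7868 bits.

1.7868 bits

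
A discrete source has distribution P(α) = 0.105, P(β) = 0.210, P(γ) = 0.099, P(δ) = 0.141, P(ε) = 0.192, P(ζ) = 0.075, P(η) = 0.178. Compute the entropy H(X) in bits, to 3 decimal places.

H = −Σ pᵢ log₂ pᵢ.
−0.105·log₂(0.105) = 0.3414
−0.210·log₂(0.210) = 0.4728
−0.099·log₂(0.099) = 0.3303
−0.141·log₂(0.141) = 0.3985
−0.192·log₂(0.192) = 0.4571
−0.075·log₂(0.075) = 0.2803
−0.178·log₂(0.178) = 0.4432
Sum ≈ 2.7237 → 2.724 bits.

2.724 bits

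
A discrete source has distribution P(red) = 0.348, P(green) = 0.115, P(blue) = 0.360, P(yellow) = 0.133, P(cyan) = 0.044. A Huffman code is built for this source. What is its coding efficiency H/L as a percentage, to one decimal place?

Entropy H = −Σ p log₂ p ≈ 2.0048 bits.
Huffman merges: 11/250+23/200→159/1000; 133/1000+159/1000→73/250; 73/250+87/250→16/25; 9/25+16/25→1. L = 2091/1000 ≈ 2.0910.
Efficiency = H/L = 2.0048/2.0910 = 95.9%.

95.9%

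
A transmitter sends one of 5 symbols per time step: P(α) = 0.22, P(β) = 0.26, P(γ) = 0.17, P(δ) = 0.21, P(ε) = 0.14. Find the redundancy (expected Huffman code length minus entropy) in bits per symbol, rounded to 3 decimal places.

Entropy H = −Σ p log₂ p ≈ 2.2904 bits.
Huffman merges: 7/50+17/100→31/100; 21/100+11/50→43/100; 13/50+31/100→57/100; 43/100+57/100→1. L = 231/100 ≈ 2.3100.
L − H = 2.3100 − 2.2904 = 0.020 bits.

0.020 bits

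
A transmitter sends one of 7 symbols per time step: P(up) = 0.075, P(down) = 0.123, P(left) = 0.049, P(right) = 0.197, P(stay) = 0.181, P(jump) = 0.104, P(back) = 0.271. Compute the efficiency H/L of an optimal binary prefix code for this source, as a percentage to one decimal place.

98.8%

Entropy H = −Σ p log₂ p ≈ 2.6234 bits.
Huffman merges: 49/1000+3/40→31/250; 13/125+123/1000→227/1000; 31/250+181/1000→61/200; 197/1000+227/1000→53/125; 271/1000+61/200→72/125; 53/125+72/125→1. L = 332/125 ≈ 2.6560.
Efficiency = H/L = 2.6234/2.6560 = 98.8%.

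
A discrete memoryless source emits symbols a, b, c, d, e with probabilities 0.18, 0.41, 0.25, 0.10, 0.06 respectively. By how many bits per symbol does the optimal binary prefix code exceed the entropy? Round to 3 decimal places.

Entropy H = −Σ p log₂ p ≈ 2.0484 bits.
Huffman merges: 3/50+1/10→4/25; 4/25+9/50→17/50; 1/4+17/50→59/100; 41/100+59/100→1. L = 209/100 ≈ 2.0900.
L − H = 2.0900 − 2.0484 = 0.042 bits.

0.042 bits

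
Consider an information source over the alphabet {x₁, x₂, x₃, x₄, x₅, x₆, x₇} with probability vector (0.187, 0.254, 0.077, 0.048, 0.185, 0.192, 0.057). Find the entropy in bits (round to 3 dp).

2.593 bits

H = −Σ pᵢ log₂ pᵢ.
−0.187·log₂(0.187) = 0.4523
−0.254·log₂(0.254) = 0.5022
−0.077·log₂(0.077) = 0.2848
−0.048·log₂(0.048) = 0.2103
−0.185·log₂(0.185) = 0.4504
−0.192·log₂(0.192) = 0.4571
−0.057·log₂(0.057) = 0.2356
Sum ≈ 2.5927 → 2.593 bits.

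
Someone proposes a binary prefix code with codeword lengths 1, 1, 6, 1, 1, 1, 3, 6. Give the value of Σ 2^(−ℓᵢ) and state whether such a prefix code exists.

2.65625; no

With common denominator 2^6 = 64: Σ 2^(−ℓᵢ) = 32/64 + 32/64 + 1/64 + 32/64 + 32/64 + 32/64 + 8/64 + 1/64 = 170/64 = 2.65625.
Kraft's inequality requires Σ ≤ 1; here Σ = 2.65625 > 1, so no such prefix code exists.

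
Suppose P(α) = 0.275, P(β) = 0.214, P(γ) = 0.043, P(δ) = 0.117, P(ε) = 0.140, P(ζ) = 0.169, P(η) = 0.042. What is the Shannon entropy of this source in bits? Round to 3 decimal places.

2.568 bits

H = −Σ pᵢ log₂ pᵢ.
−0.275·log₂(0.275) = 0.5122
−0.214·log₂(0.214) = 0.4760
−0.043·log₂(0.043) = 0.1952
−0.117·log₂(0.117) = 0.3622
−0.140·log₂(0.140) = 0.3971
−0.169·log₂(0.169) = 0.4335
−0.042·log₂(0.042) = 0.1921
Sum ≈ 2.5682 → 2.568 bits.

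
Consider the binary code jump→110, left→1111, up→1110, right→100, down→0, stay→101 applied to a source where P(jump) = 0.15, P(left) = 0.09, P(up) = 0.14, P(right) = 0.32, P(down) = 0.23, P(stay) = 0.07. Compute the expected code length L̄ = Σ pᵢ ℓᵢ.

L̄ = Σ pᵢ·ℓᵢ = 0.15·3 + 0.09·4 + 0.14·4 + 0.32·3 + 0.23·1 + 0.07·3 = 2.77 bits/symbol.

2.77 bits/symbol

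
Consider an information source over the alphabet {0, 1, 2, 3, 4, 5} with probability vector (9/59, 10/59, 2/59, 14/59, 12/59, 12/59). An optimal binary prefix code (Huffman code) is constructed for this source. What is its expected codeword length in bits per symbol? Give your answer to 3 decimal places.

Repeatedly combine the two least-probable nodes; the expected code length is the sum of the merged weights.
merge 2/59 + 9/59 → 11/59
merge 10/59 + 11/59 → 21/59
merge 12/59 + 12/59 → 24/59
merge 14/59 + 21/59 → 35/59
merge 24/59 + 35/59 → 1
L = 11/59 + 21/59 + 24/59 + 35/59 + 1 = 150/59 ≈ 2.542 bits/symbol.

2.542 bits/symbol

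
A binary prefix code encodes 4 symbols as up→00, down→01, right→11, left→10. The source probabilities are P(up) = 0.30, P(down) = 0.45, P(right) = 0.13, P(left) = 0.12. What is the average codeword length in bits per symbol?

L̄ = Σ pᵢ·ℓᵢ = 0.30·2 + 0.45·2 + 0.13·2 + 0.12·2 = 2 bits/symbol.

2 bits/symbol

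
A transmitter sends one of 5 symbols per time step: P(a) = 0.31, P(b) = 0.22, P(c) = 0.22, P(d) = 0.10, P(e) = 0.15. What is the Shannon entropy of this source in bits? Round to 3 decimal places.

2.228 bits

H = −Σ pᵢ log₂ pᵢ.
−0.31·log₂(0.31) = 0.5238
−0.22·log₂(0.22) = 0.4806
−0.22·log₂(0.22) = 0.4806
−0.10·log₂(0.10) = 0.3322
−0.15·log₂(0.15) = 0.4105
Sum ≈ 2.2277 → 2.228 bits.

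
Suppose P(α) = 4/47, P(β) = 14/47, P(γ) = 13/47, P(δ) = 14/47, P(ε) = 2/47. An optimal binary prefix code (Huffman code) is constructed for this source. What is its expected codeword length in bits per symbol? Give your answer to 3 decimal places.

2.128 bits/symbol

Repeatedly combine the two least-probable nodes; the expected code length is the sum of the merged weights.
merge 2/47 + 4/47 → 6/47
merge 6/47 + 13/47 → 19/47
merge 14/47 + 14/47 → 28/47
merge 19/47 + 28/47 → 1
L = 6/47 + 19/47 + 28/47 + 1 = 100/47 ≈ 2.128 bits/symbol.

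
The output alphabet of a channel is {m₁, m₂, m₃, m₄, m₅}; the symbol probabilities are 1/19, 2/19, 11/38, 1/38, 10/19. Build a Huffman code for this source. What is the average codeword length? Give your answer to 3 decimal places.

1.737 bits/symbol

Repeatedly combine the two least-probable nodes; the expected code length is the sum of the merged weights.
merge 1/38 + 1/19 → 3/38
merge 3/38 + 2/19 → 7/38
merge 7/38 + 11/38 → 9/19
merge 9/19 + 10/19 → 1
L = 3/38 + 7/38 + 9/19 + 1 = 33/19 ≈ 1.737 bits/symbol.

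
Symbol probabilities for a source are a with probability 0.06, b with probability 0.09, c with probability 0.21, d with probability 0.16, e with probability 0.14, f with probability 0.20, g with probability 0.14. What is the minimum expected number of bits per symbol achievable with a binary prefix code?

2.74 bits/symbol

Repeatedly combine the two least-probable nodes; the expected code length is the sum of the merged weights.
merge 3/50 + 9/100 → 3/20
merge 7/50 + 7/50 → 7/25
merge 3/20 + 4/25 → 31/100
merge 1/5 + 21/100 → 41/100
merge 7/25 + 31/100 → 59/100
merge 41/100 + 59/100 → 1
L = 3/20 + 7/25 + 31/100 + 41/100 + 59/100 + 1 = 137/50 = 2.74 bits/symbol.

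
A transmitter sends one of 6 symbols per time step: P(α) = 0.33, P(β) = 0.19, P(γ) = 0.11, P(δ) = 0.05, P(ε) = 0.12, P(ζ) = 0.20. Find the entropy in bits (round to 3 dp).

H = −Σ pᵢ log₂ pᵢ.
−0.33·log₂(0.33) = 0.5278
−0.19·log₂(0.19) = 0.4552
−0.11·log₂(0.11) = 0.3503
−0.05·log₂(0.05) = 0.2161
−0.12·log₂(0.12) = 0.3671
−0.20·log₂(0.20) = 0.4644
Sum ≈ 2.3809 → 2.381 bits.

2.381 bits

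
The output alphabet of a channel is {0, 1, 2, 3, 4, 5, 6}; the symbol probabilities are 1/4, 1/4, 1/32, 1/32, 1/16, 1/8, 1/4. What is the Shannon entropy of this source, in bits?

2.4375 bits

Each probability is a power of 1/2, so log₂(1/p) is an integer.
H = Σ p·log₂(1/p) = 1/4·2 + 1/4·2 + 1/32·5 + 1/32·5 + 1/16·4 + 1/8·3 + 1/4·2 = 2.4375 bits.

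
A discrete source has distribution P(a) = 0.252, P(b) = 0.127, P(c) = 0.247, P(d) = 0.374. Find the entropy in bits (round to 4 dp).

1.9082 bits

H = −Σ pᵢ log₂ pᵢ.
−0.252·log₂(0.252) = 0.5011
−0.127·log₂(0.127) = 0.3781
−0.247·log₂(0.247) = 0.4983
−0.374·log₂(0.374) = 0.5307
Sum ≈ 1.9082 → 1.9082 bits.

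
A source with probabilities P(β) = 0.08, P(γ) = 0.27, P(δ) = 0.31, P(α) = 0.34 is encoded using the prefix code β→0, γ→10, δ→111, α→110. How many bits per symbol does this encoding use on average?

L̄ = Σ pᵢ·ℓᵢ = 0.08·1 + 0.27·2 + 0.31·3 + 0.34·3 = 2.57 bits/symbol.

2.57 bits/symbol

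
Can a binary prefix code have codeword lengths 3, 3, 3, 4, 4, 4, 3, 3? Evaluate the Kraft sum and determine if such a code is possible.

0.8125; yes

With common denominator 2^4 = 16: Σ 2^(−ℓᵢ) = 2/16 + 2/16 + 2/16 + 1/16 + 1/16 + 1/16 + 2/16 + 2/16 = 13/16 = 0.8125.
Kraft's inequality requires Σ ≤ 1; here Σ = 0.8125 ≤ 1, so such a prefix code exists.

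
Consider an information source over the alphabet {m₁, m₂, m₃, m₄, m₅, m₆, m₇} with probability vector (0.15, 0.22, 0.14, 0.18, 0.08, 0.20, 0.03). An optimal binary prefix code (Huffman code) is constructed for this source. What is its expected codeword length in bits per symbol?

Repeatedly combine the two least-probable nodes; the expected code length is the sum of the merged weights.
merge 3/100 + 2/25 → 11/100
merge 11/100 + 7/50 → 1/4
merge 3/20 + 9/50 → 33/100
merge 1/5 + 11/50 → 21/50
merge 1/4 + 33/100 → 29/50
merge 21/50 + 29/50 → 1
L = 11/100 + 1/4 + 33/100 + 21/50 + 29/50 + 1 = 269/100 = 2.69 bits/symbol.

2.69 bits/symbol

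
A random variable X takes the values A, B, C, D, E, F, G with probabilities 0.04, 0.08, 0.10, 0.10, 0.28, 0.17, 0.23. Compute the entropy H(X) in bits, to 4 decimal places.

2.5781 bits

H = −Σ pᵢ log₂ pᵢ.
−0.04·log₂(0.04) = 0.1858
−0.08·log₂(0.08) = 0.2915
−0.10·log₂(0.10) = 0.3322
−0.10·log₂(0.10) = 0.3322
−0.28·log₂(0.28) = 0.5142
−0.17·log₂(0.17) = 0.4346
−0.23·log₂(0.23) = 0.4877
Sum ≈ 2.5781 → 2.5781 bits.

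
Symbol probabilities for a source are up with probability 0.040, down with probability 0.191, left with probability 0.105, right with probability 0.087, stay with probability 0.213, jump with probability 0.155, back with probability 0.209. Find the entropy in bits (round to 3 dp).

2.654 bits

H = −Σ pᵢ log₂ pᵢ.
−0.040·log₂(0.040) = 0.1858
−0.191·log₂(0.191) = 0.4562
−0.105·log₂(0.105) = 0.3414
−0.087·log₂(0.087) = 0.3065
−0.213·log₂(0.213) = 0.4752
−0.155·log₂(0.155) = 0.4169
−0.209·log₂(0.209) = 0.4720
Sum ≈ 2.6540 → 2.654 bits.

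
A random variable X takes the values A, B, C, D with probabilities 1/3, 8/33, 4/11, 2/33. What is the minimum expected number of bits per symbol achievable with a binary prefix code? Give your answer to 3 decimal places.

1.939 bits/symbol

Repeatedly combine the two least-probable nodes; the expected code length is the sum of the merged weights.
merge 2/33 + 8/33 → 10/33
merge 10/33 + 1/3 → 7/11
merge 4/11 + 7/11 → 1
L = 10/33 + 7/11 + 1 = 64/33 ≈ 1.939 bits/symbol.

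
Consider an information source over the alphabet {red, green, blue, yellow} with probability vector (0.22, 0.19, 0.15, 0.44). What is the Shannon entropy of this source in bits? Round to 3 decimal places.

H = −Σ pᵢ log₂ pᵢ.
−0.22·log₂(0.22) = 0.4806
−0.19·log₂(0.19) = 0.4552
−0.15·log₂(0.15) = 0.4105
−0.44·log₂(0.44) = 0.5211
Sum ≈ 1.8675 → 1.867 bits.

1.867 bits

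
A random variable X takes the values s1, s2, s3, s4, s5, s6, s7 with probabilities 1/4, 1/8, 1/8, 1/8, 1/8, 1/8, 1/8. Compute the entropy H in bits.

Each probability is a power of 1/2, so log₂(1/p) is an integer.
H = Σ p·log₂(1/p) = 1/4·2 + 1/8·3 + 1/8·3 + 1/8·3 + 1/8·3 + 1/8·3 + 1/8·3 = 2.75 bits.

2.75 bits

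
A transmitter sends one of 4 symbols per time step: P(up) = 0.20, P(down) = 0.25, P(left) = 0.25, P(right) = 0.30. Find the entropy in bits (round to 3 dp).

1.985 bits

H = −Σ pᵢ log₂ pᵢ.
−0.20·log₂(0.20) = 0.4644
−0.25·log₂(0.25) = 0.5000
−0.25·log₂(0.25) = 0.5000
−0.30·log₂(0.30) = 0.5211
Sum ≈ 1.9855 → 1.985 bits.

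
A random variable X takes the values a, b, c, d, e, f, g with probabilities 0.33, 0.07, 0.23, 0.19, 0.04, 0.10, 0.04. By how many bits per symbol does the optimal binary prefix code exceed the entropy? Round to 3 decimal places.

Entropy H = −Σ p log₂ p ≈ 2.4430 bits.
Huffman merges: 1/25+1/25→2/25; 7/100+2/25→3/20; 1/10+3/20→1/4; 19/100+23/100→21/50; 1/4+33/100→29/50; 21/50+29/50→1. L = 62/25 ≈ 2.4800.
L − H = 2.4800 − 2.4430 = 0.037 bits.

0.037 bits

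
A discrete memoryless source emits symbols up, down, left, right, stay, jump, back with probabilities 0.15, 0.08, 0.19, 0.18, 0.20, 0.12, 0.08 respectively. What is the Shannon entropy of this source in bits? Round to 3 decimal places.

2.726 bits

H = −Σ pᵢ log₂ pᵢ.
−0.15·log₂(0.15) = 0.4105
−0.08·log₂(0.08) = 0.2915
−0.19·log₂(0.19) = 0.4552
−0.18·log₂(0.18) = 0.4453
−0.20·log₂(0.20) = 0.4644
−0.12·log₂(0.12) = 0.3671
−0.08·log₂(0.08) = 0.2915
Sum ≈ 2.7255 → 2.726 bits.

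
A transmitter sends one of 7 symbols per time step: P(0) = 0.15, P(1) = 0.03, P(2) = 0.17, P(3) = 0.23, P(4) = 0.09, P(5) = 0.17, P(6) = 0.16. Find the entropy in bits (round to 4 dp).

H = −Σ pᵢ log₂ pᵢ.
−0.15·log₂(0.15) = 0.4105
−0.03·log₂(0.03) = 0.1518
−0.17·log₂(0.17) = 0.4346
−0.23·log₂(0.23) = 0.4877
−0.09·log₂(0.09) = 0.3127
−0.17·log₂(0.17) = 0.4346
−0.16·log₂(0.16) = 0.4230
Sum ≈ 2.6548 → 2.6548 bits.

2.6548 bits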